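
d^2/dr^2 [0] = 0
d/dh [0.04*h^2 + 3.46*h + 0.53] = 0.08*h + 3.46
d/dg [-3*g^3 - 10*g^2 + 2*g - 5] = -9*g^2 - 20*g + 2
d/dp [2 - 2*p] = -2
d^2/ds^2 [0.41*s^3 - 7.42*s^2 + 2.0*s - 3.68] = 2.46*s - 14.84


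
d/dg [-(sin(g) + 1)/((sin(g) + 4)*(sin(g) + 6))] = (sin(g)^2 + 2*sin(g) - 14)*cos(g)/((sin(g) + 4)^2*(sin(g) + 6)^2)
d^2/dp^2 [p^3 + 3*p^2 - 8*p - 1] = 6*p + 6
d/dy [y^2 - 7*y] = 2*y - 7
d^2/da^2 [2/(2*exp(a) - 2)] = (exp(a) + 1)*exp(a)/(exp(a) - 1)^3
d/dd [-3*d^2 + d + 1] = 1 - 6*d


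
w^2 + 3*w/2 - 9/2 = (w - 3/2)*(w + 3)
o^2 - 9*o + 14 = (o - 7)*(o - 2)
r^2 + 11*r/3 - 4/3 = (r - 1/3)*(r + 4)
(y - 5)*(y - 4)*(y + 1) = y^3 - 8*y^2 + 11*y + 20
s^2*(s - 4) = s^3 - 4*s^2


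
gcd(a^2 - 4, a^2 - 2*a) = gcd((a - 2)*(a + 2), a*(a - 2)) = a - 2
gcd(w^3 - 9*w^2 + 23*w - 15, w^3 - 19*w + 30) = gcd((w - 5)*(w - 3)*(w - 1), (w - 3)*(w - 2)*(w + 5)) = w - 3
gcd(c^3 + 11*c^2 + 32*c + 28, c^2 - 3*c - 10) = c + 2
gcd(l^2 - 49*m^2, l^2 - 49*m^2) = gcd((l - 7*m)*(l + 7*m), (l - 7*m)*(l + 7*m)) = l^2 - 49*m^2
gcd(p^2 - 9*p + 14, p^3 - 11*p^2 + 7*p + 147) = p - 7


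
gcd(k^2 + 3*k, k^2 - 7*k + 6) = 1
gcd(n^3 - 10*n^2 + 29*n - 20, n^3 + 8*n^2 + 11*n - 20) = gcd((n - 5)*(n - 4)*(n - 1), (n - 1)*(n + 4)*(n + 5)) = n - 1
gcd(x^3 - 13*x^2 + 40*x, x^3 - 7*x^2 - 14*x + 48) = x - 8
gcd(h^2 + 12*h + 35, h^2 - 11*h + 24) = 1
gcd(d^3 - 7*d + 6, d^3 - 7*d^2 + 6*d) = d - 1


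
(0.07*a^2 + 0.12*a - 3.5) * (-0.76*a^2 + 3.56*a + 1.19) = -0.0532*a^4 + 0.158*a^3 + 3.1705*a^2 - 12.3172*a - 4.165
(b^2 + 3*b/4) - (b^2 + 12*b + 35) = -45*b/4 - 35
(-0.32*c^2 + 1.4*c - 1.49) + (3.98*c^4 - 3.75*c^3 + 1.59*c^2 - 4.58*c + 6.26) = 3.98*c^4 - 3.75*c^3 + 1.27*c^2 - 3.18*c + 4.77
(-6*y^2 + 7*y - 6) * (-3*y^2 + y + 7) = 18*y^4 - 27*y^3 - 17*y^2 + 43*y - 42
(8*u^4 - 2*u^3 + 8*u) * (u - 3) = 8*u^5 - 26*u^4 + 6*u^3 + 8*u^2 - 24*u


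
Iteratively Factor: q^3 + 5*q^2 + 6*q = (q + 2)*(q^2 + 3*q) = q*(q + 2)*(q + 3)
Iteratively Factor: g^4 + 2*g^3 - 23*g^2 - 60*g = (g - 5)*(g^3 + 7*g^2 + 12*g) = (g - 5)*(g + 4)*(g^2 + 3*g) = g*(g - 5)*(g + 4)*(g + 3)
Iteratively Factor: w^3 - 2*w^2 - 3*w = (w - 3)*(w^2 + w) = (w - 3)*(w + 1)*(w)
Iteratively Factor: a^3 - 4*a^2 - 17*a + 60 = (a + 4)*(a^2 - 8*a + 15) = (a - 5)*(a + 4)*(a - 3)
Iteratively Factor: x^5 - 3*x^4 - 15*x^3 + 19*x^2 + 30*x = (x)*(x^4 - 3*x^3 - 15*x^2 + 19*x + 30) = x*(x - 2)*(x^3 - x^2 - 17*x - 15) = x*(x - 5)*(x - 2)*(x^2 + 4*x + 3) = x*(x - 5)*(x - 2)*(x + 3)*(x + 1)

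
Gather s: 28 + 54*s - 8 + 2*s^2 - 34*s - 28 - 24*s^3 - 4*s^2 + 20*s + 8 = -24*s^3 - 2*s^2 + 40*s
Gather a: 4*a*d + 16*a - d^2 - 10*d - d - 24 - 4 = a*(4*d + 16) - d^2 - 11*d - 28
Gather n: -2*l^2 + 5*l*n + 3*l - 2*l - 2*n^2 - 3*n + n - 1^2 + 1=-2*l^2 + l - 2*n^2 + n*(5*l - 2)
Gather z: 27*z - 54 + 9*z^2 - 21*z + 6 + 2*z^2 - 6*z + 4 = 11*z^2 - 44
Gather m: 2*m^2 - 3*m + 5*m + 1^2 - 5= 2*m^2 + 2*m - 4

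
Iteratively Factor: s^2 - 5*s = (s)*(s - 5)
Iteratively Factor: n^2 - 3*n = (n - 3)*(n)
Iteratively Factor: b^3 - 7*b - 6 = (b + 1)*(b^2 - b - 6) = (b - 3)*(b + 1)*(b + 2)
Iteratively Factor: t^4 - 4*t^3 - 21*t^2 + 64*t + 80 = (t - 4)*(t^3 - 21*t - 20) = (t - 5)*(t - 4)*(t^2 + 5*t + 4) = (t - 5)*(t - 4)*(t + 1)*(t + 4)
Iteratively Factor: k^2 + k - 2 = (k - 1)*(k + 2)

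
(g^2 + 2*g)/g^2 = (g + 2)/g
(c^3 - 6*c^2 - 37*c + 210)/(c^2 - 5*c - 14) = (c^2 + c - 30)/(c + 2)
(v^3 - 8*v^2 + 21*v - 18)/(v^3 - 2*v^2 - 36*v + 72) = (v^2 - 6*v + 9)/(v^2 - 36)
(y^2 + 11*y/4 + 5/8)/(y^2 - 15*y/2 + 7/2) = (8*y^2 + 22*y + 5)/(4*(2*y^2 - 15*y + 7))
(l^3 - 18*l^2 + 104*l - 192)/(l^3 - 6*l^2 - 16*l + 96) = (l - 8)/(l + 4)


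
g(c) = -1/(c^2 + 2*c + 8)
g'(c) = -(-2*c - 2)/(c^2 + 2*c + 8)^2 = 2*(c + 1)/(c^2 + 2*c + 8)^2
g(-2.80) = -0.10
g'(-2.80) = -0.03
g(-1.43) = -0.14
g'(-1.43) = -0.02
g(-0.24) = -0.13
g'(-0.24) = 0.03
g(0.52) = -0.11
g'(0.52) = 0.04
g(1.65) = -0.07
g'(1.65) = 0.03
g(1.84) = -0.07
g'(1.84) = 0.03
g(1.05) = -0.09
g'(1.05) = 0.03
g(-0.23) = -0.13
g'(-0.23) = 0.03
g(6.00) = -0.02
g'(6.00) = 0.00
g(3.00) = -0.04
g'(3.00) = 0.02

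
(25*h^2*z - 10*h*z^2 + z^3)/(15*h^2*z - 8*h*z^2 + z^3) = (-5*h + z)/(-3*h + z)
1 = 1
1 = 1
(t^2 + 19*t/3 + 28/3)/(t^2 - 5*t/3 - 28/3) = (t + 4)/(t - 4)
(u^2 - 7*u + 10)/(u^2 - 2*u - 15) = (u - 2)/(u + 3)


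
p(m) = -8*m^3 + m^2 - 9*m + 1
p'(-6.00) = -885.00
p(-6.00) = 1819.00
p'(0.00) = -9.00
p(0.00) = 1.00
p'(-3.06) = -239.85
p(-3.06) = 267.12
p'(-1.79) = -89.48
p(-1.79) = 66.20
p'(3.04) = -224.72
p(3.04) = -241.87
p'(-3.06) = -239.85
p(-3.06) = 267.12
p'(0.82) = -23.50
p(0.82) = -10.12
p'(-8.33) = -1690.99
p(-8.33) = 4769.44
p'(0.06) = -8.97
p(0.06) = 0.46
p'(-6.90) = -1165.44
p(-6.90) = 2738.78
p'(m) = -24*m^2 + 2*m - 9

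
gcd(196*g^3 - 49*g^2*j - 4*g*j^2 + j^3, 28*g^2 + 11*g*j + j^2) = 7*g + j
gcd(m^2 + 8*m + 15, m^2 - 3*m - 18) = m + 3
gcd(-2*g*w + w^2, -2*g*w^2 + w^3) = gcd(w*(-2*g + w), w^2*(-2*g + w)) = -2*g*w + w^2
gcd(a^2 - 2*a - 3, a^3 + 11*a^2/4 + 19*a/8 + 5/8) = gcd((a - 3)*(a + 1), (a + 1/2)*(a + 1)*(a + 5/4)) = a + 1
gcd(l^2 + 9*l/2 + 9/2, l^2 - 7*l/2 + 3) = 1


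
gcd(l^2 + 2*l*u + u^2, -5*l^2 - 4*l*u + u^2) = l + u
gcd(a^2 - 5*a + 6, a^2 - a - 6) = a - 3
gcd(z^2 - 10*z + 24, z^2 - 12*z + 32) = z - 4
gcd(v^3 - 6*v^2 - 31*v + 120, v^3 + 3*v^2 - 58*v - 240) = v^2 - 3*v - 40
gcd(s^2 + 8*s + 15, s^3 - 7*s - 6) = 1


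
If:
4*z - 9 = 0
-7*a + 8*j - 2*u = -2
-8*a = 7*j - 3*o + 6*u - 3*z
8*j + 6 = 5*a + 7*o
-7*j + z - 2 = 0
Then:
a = -229/1064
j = 1/28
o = 1119/1064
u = 4035/2128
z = 9/4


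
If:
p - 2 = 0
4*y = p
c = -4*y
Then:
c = -2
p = 2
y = 1/2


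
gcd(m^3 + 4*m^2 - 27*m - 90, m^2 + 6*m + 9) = m + 3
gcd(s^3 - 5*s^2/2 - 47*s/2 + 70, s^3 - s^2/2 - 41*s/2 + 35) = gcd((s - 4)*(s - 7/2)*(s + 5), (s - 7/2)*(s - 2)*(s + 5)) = s^2 + 3*s/2 - 35/2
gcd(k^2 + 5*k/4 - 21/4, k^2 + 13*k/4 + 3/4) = k + 3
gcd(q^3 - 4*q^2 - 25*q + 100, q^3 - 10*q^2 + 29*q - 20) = q^2 - 9*q + 20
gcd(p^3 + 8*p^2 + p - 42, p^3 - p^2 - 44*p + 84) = p^2 + 5*p - 14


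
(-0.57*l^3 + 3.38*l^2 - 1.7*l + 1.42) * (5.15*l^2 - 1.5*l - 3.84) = -2.9355*l^5 + 18.262*l^4 - 11.6362*l^3 - 3.1162*l^2 + 4.398*l - 5.4528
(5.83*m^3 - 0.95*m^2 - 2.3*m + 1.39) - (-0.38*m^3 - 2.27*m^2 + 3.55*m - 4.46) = 6.21*m^3 + 1.32*m^2 - 5.85*m + 5.85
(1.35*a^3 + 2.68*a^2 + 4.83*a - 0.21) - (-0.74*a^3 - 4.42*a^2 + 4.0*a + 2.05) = 2.09*a^3 + 7.1*a^2 + 0.83*a - 2.26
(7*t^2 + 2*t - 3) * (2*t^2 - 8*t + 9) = 14*t^4 - 52*t^3 + 41*t^2 + 42*t - 27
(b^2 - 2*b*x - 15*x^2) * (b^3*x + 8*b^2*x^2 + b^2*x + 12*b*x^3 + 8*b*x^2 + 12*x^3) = b^5*x + 6*b^4*x^2 + b^4*x - 19*b^3*x^3 + 6*b^3*x^2 - 144*b^2*x^4 - 19*b^2*x^3 - 180*b*x^5 - 144*b*x^4 - 180*x^5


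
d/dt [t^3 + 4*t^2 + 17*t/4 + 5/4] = 3*t^2 + 8*t + 17/4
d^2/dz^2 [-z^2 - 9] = -2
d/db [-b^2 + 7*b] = 7 - 2*b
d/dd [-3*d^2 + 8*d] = 8 - 6*d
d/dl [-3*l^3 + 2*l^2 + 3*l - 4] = -9*l^2 + 4*l + 3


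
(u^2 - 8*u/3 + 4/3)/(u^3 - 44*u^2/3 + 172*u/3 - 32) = (u - 2)/(u^2 - 14*u + 48)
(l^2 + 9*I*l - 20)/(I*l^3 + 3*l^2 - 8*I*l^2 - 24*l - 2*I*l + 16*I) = (-I*l^2 + 9*l + 20*I)/(l^3 + l^2*(-8 - 3*I) + l*(-2 + 24*I) + 16)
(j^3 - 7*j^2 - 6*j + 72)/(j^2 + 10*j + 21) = (j^2 - 10*j + 24)/(j + 7)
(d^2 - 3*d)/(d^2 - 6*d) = (d - 3)/(d - 6)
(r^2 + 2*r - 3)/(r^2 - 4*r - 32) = (-r^2 - 2*r + 3)/(-r^2 + 4*r + 32)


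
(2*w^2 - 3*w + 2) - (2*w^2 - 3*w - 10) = 12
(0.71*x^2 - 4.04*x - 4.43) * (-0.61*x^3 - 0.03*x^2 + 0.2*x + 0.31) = -0.4331*x^5 + 2.4431*x^4 + 2.9655*x^3 - 0.455*x^2 - 2.1384*x - 1.3733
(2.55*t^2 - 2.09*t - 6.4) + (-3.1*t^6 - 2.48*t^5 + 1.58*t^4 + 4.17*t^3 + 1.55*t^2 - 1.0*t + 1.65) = -3.1*t^6 - 2.48*t^5 + 1.58*t^4 + 4.17*t^3 + 4.1*t^2 - 3.09*t - 4.75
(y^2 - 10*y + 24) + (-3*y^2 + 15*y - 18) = -2*y^2 + 5*y + 6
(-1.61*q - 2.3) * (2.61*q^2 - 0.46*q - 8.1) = -4.2021*q^3 - 5.2624*q^2 + 14.099*q + 18.63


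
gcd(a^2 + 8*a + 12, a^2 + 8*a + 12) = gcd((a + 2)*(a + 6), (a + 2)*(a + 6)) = a^2 + 8*a + 12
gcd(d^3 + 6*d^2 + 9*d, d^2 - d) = d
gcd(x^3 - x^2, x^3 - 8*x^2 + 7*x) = x^2 - x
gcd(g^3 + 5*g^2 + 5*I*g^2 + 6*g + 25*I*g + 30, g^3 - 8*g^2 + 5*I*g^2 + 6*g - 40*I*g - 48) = g^2 + 5*I*g + 6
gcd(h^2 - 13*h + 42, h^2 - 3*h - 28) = h - 7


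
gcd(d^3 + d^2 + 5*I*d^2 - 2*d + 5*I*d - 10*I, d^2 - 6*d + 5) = d - 1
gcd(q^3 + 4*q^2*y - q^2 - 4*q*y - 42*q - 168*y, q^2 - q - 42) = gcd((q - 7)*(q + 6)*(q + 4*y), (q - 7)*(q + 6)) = q^2 - q - 42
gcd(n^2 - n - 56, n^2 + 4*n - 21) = n + 7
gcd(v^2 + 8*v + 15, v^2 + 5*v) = v + 5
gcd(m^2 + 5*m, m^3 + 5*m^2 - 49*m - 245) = m + 5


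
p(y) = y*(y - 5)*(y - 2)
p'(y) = y*(y - 5) + y*(y - 2) + (y - 5)*(y - 2) = 3*y^2 - 14*y + 10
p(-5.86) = -500.21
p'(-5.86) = 195.06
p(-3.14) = -131.38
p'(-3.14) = 83.54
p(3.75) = -8.20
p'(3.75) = -0.31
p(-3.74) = -187.63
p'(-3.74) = 104.32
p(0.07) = 0.67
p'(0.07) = 9.03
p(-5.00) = -350.00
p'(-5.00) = 155.00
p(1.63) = 2.03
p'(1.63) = -4.85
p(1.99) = 0.06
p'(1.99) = -5.98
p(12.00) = 840.00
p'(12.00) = 274.00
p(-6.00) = -528.00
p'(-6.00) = 202.00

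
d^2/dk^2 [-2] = 0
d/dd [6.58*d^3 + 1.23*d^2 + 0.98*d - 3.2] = 19.74*d^2 + 2.46*d + 0.98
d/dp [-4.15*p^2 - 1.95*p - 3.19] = -8.3*p - 1.95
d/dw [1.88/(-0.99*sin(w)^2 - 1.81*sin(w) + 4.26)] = (3.7224*sin(w) + 3.4028)*cos(w)/(0.99*sin(w)^2 + 1.81*sin(w) - 4.26)^2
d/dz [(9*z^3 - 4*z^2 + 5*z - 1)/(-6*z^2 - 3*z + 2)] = (-54*z^4 - 54*z^3 + 96*z^2 - 28*z + 7)/(36*z^4 + 36*z^3 - 15*z^2 - 12*z + 4)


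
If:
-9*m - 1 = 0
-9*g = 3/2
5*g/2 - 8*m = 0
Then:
No Solution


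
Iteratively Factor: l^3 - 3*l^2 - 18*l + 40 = (l + 4)*(l^2 - 7*l + 10) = (l - 5)*(l + 4)*(l - 2)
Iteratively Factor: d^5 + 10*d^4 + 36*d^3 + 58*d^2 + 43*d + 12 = (d + 1)*(d^4 + 9*d^3 + 27*d^2 + 31*d + 12) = (d + 1)*(d + 3)*(d^3 + 6*d^2 + 9*d + 4) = (d + 1)^2*(d + 3)*(d^2 + 5*d + 4) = (d + 1)^2*(d + 3)*(d + 4)*(d + 1)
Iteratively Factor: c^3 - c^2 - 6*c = (c - 3)*(c^2 + 2*c) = (c - 3)*(c + 2)*(c)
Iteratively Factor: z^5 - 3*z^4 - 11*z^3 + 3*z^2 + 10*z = (z - 5)*(z^4 + 2*z^3 - z^2 - 2*z) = (z - 5)*(z + 1)*(z^3 + z^2 - 2*z) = (z - 5)*(z + 1)*(z + 2)*(z^2 - z) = z*(z - 5)*(z + 1)*(z + 2)*(z - 1)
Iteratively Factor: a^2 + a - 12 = (a + 4)*(a - 3)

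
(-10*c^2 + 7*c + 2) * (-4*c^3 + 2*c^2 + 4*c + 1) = 40*c^5 - 48*c^4 - 34*c^3 + 22*c^2 + 15*c + 2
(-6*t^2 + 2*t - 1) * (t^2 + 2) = -6*t^4 + 2*t^3 - 13*t^2 + 4*t - 2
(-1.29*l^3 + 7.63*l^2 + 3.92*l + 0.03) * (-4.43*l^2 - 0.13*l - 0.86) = 5.7147*l^5 - 33.6332*l^4 - 17.2481*l^3 - 7.2043*l^2 - 3.3751*l - 0.0258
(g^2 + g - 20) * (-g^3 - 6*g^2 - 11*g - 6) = -g^5 - 7*g^4 + 3*g^3 + 103*g^2 + 214*g + 120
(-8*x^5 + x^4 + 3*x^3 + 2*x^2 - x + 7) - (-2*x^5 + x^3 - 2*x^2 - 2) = -6*x^5 + x^4 + 2*x^3 + 4*x^2 - x + 9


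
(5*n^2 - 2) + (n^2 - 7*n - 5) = 6*n^2 - 7*n - 7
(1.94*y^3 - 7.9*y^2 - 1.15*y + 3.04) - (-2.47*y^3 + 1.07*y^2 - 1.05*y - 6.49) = 4.41*y^3 - 8.97*y^2 - 0.0999999999999999*y + 9.53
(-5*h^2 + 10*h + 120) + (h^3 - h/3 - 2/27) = h^3 - 5*h^2 + 29*h/3 + 3238/27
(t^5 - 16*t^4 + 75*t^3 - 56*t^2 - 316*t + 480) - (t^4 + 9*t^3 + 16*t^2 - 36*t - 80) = t^5 - 17*t^4 + 66*t^3 - 72*t^2 - 280*t + 560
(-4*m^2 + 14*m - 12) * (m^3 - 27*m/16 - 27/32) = -4*m^5 + 14*m^4 - 21*m^3/4 - 81*m^2/4 + 135*m/16 + 81/8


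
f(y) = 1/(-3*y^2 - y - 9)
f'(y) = (6*y + 1)/(-3*y^2 - y - 9)^2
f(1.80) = -0.05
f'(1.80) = 0.03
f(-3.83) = -0.02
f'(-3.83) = -0.01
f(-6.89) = -0.01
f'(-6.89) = -0.00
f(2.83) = -0.03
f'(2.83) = 0.01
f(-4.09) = -0.02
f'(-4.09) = -0.01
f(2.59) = -0.03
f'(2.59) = 0.02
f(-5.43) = -0.01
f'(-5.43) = -0.00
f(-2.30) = -0.04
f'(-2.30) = -0.03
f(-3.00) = -0.03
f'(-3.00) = -0.02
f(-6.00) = -0.00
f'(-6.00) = 0.00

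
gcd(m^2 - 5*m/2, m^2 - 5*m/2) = m^2 - 5*m/2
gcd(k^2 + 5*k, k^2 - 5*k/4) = k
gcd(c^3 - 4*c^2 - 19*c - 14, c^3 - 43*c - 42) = c^2 - 6*c - 7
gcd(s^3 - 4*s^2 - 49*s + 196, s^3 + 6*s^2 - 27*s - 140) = s + 7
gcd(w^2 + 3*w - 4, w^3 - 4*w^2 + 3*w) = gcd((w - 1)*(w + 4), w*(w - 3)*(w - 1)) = w - 1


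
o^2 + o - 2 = (o - 1)*(o + 2)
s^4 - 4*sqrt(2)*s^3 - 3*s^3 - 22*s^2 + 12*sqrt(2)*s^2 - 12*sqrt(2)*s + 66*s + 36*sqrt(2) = (s - 3)*(s - 6*sqrt(2))*(s + sqrt(2))^2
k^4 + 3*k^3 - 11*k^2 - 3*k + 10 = (k - 2)*(k - 1)*(k + 1)*(k + 5)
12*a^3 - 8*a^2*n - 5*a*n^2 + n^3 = (-6*a + n)*(-a + n)*(2*a + n)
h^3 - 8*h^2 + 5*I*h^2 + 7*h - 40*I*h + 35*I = (h - 7)*(h - 1)*(h + 5*I)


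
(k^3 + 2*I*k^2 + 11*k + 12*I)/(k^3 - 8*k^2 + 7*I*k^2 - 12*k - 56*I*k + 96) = (k^2 - 2*I*k + 3)/(k^2 + k*(-8 + 3*I) - 24*I)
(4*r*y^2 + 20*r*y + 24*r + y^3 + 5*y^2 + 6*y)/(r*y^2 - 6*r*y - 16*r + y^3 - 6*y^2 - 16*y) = (4*r*y + 12*r + y^2 + 3*y)/(r*y - 8*r + y^2 - 8*y)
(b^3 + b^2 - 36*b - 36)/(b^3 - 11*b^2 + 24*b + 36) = (b + 6)/(b - 6)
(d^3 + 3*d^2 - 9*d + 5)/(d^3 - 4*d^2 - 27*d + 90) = (d^2 - 2*d + 1)/(d^2 - 9*d + 18)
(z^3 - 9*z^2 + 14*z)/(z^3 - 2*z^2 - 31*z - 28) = z*(z - 2)/(z^2 + 5*z + 4)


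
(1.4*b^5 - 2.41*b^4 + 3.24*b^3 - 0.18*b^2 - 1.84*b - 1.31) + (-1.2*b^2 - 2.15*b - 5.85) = 1.4*b^5 - 2.41*b^4 + 3.24*b^3 - 1.38*b^2 - 3.99*b - 7.16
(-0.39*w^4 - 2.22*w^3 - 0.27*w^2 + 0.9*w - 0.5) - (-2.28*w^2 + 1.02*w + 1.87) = -0.39*w^4 - 2.22*w^3 + 2.01*w^2 - 0.12*w - 2.37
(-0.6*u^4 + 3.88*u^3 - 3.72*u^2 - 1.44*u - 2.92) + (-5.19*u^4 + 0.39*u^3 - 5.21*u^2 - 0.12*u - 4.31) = -5.79*u^4 + 4.27*u^3 - 8.93*u^2 - 1.56*u - 7.23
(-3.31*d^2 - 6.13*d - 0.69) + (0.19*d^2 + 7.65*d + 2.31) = -3.12*d^2 + 1.52*d + 1.62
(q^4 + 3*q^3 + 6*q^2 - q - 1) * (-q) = -q^5 - 3*q^4 - 6*q^3 + q^2 + q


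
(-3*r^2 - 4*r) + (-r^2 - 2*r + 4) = -4*r^2 - 6*r + 4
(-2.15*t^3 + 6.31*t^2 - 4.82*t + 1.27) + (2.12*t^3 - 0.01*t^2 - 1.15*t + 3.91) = -0.0299999999999998*t^3 + 6.3*t^2 - 5.97*t + 5.18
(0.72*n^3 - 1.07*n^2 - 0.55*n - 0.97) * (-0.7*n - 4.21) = -0.504*n^4 - 2.2822*n^3 + 4.8897*n^2 + 2.9945*n + 4.0837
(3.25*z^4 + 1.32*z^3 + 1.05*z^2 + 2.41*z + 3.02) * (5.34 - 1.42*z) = -4.615*z^5 + 15.4806*z^4 + 5.5578*z^3 + 2.1848*z^2 + 8.581*z + 16.1268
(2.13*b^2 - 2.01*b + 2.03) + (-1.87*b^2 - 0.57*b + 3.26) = 0.26*b^2 - 2.58*b + 5.29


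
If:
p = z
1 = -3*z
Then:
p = -1/3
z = -1/3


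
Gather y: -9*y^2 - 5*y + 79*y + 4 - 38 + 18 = -9*y^2 + 74*y - 16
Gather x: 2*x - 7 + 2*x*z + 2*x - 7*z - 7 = x*(2*z + 4) - 7*z - 14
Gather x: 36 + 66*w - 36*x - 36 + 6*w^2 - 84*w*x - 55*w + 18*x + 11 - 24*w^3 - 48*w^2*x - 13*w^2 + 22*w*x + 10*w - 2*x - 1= -24*w^3 - 7*w^2 + 21*w + x*(-48*w^2 - 62*w - 20) + 10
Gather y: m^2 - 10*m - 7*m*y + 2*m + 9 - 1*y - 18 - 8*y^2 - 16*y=m^2 - 8*m - 8*y^2 + y*(-7*m - 17) - 9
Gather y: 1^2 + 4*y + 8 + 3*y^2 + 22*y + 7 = 3*y^2 + 26*y + 16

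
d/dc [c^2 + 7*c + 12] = 2*c + 7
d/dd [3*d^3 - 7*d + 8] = 9*d^2 - 7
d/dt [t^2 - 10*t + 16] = 2*t - 10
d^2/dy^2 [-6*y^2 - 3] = -12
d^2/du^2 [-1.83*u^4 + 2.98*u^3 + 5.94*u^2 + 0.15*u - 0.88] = -21.96*u^2 + 17.88*u + 11.88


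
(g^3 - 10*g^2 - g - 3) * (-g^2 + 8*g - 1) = -g^5 + 18*g^4 - 80*g^3 + 5*g^2 - 23*g + 3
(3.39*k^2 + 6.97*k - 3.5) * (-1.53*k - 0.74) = -5.1867*k^3 - 13.1727*k^2 + 0.1972*k + 2.59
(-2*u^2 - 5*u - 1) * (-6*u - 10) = 12*u^3 + 50*u^2 + 56*u + 10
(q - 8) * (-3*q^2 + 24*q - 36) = -3*q^3 + 48*q^2 - 228*q + 288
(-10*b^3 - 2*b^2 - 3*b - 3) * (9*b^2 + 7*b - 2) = -90*b^5 - 88*b^4 - 21*b^3 - 44*b^2 - 15*b + 6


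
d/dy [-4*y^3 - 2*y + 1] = -12*y^2 - 2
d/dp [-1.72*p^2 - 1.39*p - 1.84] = -3.44*p - 1.39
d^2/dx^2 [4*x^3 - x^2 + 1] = 24*x - 2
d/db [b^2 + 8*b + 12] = 2*b + 8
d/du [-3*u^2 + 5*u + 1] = 5 - 6*u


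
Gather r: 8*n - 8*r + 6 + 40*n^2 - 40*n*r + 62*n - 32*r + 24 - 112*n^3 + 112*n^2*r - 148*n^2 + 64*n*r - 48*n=-112*n^3 - 108*n^2 + 22*n + r*(112*n^2 + 24*n - 40) + 30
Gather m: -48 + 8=-40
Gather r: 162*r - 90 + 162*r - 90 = 324*r - 180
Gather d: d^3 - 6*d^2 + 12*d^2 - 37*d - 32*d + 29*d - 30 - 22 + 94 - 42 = d^3 + 6*d^2 - 40*d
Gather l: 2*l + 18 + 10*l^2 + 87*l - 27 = 10*l^2 + 89*l - 9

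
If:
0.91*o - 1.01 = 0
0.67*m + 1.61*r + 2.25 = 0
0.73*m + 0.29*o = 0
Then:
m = -0.44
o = 1.11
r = -1.21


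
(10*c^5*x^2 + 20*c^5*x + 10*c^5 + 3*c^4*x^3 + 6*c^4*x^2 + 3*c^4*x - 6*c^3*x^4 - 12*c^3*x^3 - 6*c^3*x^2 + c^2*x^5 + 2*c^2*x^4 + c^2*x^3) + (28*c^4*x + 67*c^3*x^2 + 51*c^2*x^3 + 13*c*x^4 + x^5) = 10*c^5*x^2 + 20*c^5*x + 10*c^5 + 3*c^4*x^3 + 6*c^4*x^2 + 31*c^4*x - 6*c^3*x^4 - 12*c^3*x^3 + 61*c^3*x^2 + c^2*x^5 + 2*c^2*x^4 + 52*c^2*x^3 + 13*c*x^4 + x^5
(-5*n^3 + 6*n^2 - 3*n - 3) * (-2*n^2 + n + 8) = 10*n^5 - 17*n^4 - 28*n^3 + 51*n^2 - 27*n - 24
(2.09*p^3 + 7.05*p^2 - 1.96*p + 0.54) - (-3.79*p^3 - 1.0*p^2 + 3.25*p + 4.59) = 5.88*p^3 + 8.05*p^2 - 5.21*p - 4.05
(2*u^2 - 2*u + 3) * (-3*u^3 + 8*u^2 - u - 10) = -6*u^5 + 22*u^4 - 27*u^3 + 6*u^2 + 17*u - 30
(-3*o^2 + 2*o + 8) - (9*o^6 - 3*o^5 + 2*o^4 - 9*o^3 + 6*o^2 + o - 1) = -9*o^6 + 3*o^5 - 2*o^4 + 9*o^3 - 9*o^2 + o + 9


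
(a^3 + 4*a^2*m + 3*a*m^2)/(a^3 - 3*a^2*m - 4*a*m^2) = (a + 3*m)/(a - 4*m)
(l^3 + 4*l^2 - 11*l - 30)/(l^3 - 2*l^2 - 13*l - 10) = (l^2 + 2*l - 15)/(l^2 - 4*l - 5)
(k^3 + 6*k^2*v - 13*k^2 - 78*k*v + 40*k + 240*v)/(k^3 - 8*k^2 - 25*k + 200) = (k + 6*v)/(k + 5)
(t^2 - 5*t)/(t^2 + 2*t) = (t - 5)/(t + 2)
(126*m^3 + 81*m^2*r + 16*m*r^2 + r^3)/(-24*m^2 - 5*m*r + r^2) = (42*m^2 + 13*m*r + r^2)/(-8*m + r)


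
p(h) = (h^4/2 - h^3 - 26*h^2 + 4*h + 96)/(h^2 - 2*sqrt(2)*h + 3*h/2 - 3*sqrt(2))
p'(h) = (-2*h - 3/2 + 2*sqrt(2))*(h^4/2 - h^3 - 26*h^2 + 4*h + 96)/(h^2 - 2*sqrt(2)*h + 3*h/2 - 3*sqrt(2))^2 + (2*h^3 - 3*h^2 - 52*h + 4)/(h^2 - 2*sqrt(2)*h + 3*h/2 - 3*sqrt(2)) = (-(4*h - 4*sqrt(2) + 3)*(h^4 - 2*h^3 - 52*h^2 + 8*h + 192) + 2*(2*h^2 - 4*sqrt(2)*h + 3*h - 6*sqrt(2))*(2*h^3 - 3*h^2 - 52*h + 4))/(2*h^2 - 4*sqrt(2)*h + 3*h - 6*sqrt(2))^2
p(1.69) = -7.64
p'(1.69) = 18.48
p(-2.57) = -8.17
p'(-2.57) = 5.37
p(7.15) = -7.05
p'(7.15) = 8.06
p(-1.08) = -38.56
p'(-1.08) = 48.96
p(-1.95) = 1.85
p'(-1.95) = 41.31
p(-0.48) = -26.14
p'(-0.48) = 9.42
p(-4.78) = -5.89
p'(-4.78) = -3.95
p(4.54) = -29.30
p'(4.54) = 11.64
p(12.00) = 40.71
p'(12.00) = 11.96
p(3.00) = -145.71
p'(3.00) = 719.74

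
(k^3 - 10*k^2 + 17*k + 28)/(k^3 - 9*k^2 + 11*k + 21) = (k - 4)/(k - 3)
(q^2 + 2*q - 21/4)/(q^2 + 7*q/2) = (q - 3/2)/q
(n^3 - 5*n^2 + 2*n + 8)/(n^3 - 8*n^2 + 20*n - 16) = (n + 1)/(n - 2)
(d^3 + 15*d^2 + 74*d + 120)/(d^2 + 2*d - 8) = (d^2 + 11*d + 30)/(d - 2)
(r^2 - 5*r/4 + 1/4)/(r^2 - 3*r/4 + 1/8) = 2*(r - 1)/(2*r - 1)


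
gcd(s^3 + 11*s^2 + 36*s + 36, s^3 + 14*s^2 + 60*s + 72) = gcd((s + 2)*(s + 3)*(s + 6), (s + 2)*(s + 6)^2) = s^2 + 8*s + 12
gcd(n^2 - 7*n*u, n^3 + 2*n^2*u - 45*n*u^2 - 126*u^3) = -n + 7*u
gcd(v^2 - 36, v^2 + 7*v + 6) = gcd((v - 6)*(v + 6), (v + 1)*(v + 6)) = v + 6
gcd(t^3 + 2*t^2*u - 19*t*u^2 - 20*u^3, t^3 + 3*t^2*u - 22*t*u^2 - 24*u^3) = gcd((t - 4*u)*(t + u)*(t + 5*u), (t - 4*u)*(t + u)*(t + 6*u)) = t^2 - 3*t*u - 4*u^2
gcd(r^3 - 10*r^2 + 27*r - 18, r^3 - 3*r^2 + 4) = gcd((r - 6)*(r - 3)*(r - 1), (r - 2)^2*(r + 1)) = 1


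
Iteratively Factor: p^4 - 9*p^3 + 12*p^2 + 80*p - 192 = (p - 4)*(p^3 - 5*p^2 - 8*p + 48) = (p - 4)^2*(p^2 - p - 12) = (p - 4)^3*(p + 3)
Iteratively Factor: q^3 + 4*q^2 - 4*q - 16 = (q - 2)*(q^2 + 6*q + 8) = (q - 2)*(q + 2)*(q + 4)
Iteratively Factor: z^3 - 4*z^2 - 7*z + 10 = (z + 2)*(z^2 - 6*z + 5) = (z - 5)*(z + 2)*(z - 1)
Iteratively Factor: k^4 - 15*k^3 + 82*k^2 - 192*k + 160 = (k - 4)*(k^3 - 11*k^2 + 38*k - 40) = (k - 5)*(k - 4)*(k^2 - 6*k + 8) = (k - 5)*(k - 4)*(k - 2)*(k - 4)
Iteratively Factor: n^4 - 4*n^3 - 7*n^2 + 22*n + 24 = (n - 4)*(n^3 - 7*n - 6) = (n - 4)*(n - 3)*(n^2 + 3*n + 2) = (n - 4)*(n - 3)*(n + 2)*(n + 1)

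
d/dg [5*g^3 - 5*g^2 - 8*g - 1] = 15*g^2 - 10*g - 8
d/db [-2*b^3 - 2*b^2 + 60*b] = -6*b^2 - 4*b + 60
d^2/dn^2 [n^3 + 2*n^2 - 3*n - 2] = 6*n + 4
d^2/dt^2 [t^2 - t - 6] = 2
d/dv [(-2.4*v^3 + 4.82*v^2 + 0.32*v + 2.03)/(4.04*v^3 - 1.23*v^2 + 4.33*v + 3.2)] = (3.5527136788005e-15*v^5 - 16.5208*v^4 - 23.3696*v^3 - 26.3794*v^2 + 35.8418*v - 7.7659)/(16.3216*v^6 - 9.9384*v^5 + 36.4993*v^4 + 15.2042*v^3 + 10.8769*v^2 + 27.712*v + 10.24)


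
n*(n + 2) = n^2 + 2*n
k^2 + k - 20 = (k - 4)*(k + 5)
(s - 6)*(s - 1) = s^2 - 7*s + 6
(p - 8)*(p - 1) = p^2 - 9*p + 8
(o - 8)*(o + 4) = o^2 - 4*o - 32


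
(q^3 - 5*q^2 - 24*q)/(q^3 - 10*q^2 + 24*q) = (q^2 - 5*q - 24)/(q^2 - 10*q + 24)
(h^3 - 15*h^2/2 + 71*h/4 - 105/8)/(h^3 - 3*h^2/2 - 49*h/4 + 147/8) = (2*h - 5)/(2*h + 7)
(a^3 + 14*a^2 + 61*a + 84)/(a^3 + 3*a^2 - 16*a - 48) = (a + 7)/(a - 4)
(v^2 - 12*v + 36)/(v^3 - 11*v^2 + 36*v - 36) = (v - 6)/(v^2 - 5*v + 6)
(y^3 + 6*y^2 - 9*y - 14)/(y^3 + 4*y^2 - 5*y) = (y^3 + 6*y^2 - 9*y - 14)/(y*(y^2 + 4*y - 5))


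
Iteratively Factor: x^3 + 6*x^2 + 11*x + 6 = (x + 1)*(x^2 + 5*x + 6) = (x + 1)*(x + 3)*(x + 2)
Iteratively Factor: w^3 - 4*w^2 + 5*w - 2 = (w - 2)*(w^2 - 2*w + 1) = (w - 2)*(w - 1)*(w - 1)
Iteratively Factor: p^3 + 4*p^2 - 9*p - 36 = (p + 4)*(p^2 - 9) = (p - 3)*(p + 4)*(p + 3)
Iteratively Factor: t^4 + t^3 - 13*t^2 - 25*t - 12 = (t - 4)*(t^3 + 5*t^2 + 7*t + 3) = (t - 4)*(t + 1)*(t^2 + 4*t + 3) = (t - 4)*(t + 1)*(t + 3)*(t + 1)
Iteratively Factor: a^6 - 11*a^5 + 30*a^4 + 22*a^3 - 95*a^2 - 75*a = (a - 5)*(a^5 - 6*a^4 + 22*a^2 + 15*a) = a*(a - 5)*(a^4 - 6*a^3 + 22*a + 15) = a*(a - 5)*(a + 1)*(a^3 - 7*a^2 + 7*a + 15) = a*(a - 5)^2*(a + 1)*(a^2 - 2*a - 3) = a*(a - 5)^2*(a - 3)*(a + 1)*(a + 1)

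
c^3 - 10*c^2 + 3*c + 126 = (c - 7)*(c - 6)*(c + 3)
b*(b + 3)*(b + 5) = b^3 + 8*b^2 + 15*b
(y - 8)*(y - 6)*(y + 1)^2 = y^4 - 12*y^3 + 21*y^2 + 82*y + 48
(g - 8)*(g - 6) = g^2 - 14*g + 48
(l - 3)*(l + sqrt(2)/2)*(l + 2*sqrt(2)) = l^3 - 3*l^2 + 5*sqrt(2)*l^2/2 - 15*sqrt(2)*l/2 + 2*l - 6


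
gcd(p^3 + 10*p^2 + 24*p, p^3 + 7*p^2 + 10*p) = p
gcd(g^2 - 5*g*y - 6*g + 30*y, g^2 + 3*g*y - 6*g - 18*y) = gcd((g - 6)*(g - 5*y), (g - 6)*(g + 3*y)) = g - 6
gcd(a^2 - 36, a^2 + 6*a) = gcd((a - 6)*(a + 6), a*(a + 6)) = a + 6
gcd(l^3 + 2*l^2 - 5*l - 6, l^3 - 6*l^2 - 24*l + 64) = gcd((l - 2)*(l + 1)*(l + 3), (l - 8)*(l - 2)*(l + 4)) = l - 2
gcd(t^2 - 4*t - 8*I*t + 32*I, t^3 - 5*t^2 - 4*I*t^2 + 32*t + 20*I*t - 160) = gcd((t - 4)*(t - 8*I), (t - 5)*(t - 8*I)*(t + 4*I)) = t - 8*I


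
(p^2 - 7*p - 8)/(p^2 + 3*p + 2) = (p - 8)/(p + 2)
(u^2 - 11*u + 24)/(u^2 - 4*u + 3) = (u - 8)/(u - 1)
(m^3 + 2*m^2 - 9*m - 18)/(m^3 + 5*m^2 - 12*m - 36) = (m + 3)/(m + 6)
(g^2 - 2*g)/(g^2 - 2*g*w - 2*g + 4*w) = g/(g - 2*w)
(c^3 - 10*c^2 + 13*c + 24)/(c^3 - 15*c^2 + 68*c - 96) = (c + 1)/(c - 4)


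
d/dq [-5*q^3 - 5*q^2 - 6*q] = -15*q^2 - 10*q - 6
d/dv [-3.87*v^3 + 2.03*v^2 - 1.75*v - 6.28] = -11.61*v^2 + 4.06*v - 1.75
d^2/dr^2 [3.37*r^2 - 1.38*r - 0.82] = 6.74000000000000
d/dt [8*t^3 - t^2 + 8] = 2*t*(12*t - 1)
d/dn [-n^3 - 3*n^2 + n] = -3*n^2 - 6*n + 1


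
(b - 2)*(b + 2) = b^2 - 4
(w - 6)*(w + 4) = w^2 - 2*w - 24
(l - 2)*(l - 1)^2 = l^3 - 4*l^2 + 5*l - 2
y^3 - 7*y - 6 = (y - 3)*(y + 1)*(y + 2)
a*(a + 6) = a^2 + 6*a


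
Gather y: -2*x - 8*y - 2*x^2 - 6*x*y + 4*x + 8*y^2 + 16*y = -2*x^2 + 2*x + 8*y^2 + y*(8 - 6*x)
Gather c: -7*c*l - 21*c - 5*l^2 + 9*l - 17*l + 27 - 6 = c*(-7*l - 21) - 5*l^2 - 8*l + 21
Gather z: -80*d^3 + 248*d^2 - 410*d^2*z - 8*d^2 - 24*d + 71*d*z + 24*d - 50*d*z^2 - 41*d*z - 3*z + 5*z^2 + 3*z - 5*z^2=-80*d^3 + 240*d^2 - 50*d*z^2 + z*(-410*d^2 + 30*d)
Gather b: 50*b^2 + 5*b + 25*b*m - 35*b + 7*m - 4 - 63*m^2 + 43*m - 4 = 50*b^2 + b*(25*m - 30) - 63*m^2 + 50*m - 8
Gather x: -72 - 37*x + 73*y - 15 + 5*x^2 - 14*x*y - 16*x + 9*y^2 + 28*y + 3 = 5*x^2 + x*(-14*y - 53) + 9*y^2 + 101*y - 84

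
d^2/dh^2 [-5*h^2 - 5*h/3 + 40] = -10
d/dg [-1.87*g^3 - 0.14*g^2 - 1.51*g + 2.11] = -5.61*g^2 - 0.28*g - 1.51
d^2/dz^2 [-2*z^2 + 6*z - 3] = -4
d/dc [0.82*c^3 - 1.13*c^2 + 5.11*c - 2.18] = 2.46*c^2 - 2.26*c + 5.11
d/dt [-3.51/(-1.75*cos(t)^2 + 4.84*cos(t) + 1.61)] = (12.285*cos(t) - 16.9884)*sin(t)/(-1.75*cos(t)^2 + 4.84*cos(t) + 1.61)^2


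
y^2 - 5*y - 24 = (y - 8)*(y + 3)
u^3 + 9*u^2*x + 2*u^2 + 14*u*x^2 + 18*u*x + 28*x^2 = (u + 2)*(u + 2*x)*(u + 7*x)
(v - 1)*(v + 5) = v^2 + 4*v - 5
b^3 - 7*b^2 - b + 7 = (b - 7)*(b - 1)*(b + 1)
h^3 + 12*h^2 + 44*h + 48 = (h + 2)*(h + 4)*(h + 6)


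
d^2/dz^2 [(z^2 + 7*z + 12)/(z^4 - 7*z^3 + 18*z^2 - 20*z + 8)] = 2*(3*z^4 + 45*z^3 + 47*z^2 - 341*z + 266)/(z^8 - 13*z^7 + 73*z^6 - 231*z^5 + 450*z^4 - 552*z^3 + 416*z^2 - 176*z + 32)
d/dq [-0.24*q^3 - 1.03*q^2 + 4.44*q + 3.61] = -0.72*q^2 - 2.06*q + 4.44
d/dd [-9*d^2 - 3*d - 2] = -18*d - 3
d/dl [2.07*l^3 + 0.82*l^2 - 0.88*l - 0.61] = 6.21*l^2 + 1.64*l - 0.88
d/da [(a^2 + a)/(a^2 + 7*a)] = 6/(a^2 + 14*a + 49)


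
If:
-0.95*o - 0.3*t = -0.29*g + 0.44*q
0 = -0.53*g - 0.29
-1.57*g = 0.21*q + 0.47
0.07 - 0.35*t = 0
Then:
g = -0.55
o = -1.09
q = 1.85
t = 0.20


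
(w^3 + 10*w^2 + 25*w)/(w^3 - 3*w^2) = (w^2 + 10*w + 25)/(w*(w - 3))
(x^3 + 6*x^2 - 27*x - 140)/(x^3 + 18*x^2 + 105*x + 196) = (x - 5)/(x + 7)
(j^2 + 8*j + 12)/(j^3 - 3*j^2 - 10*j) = (j + 6)/(j*(j - 5))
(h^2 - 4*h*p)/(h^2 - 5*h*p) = (h - 4*p)/(h - 5*p)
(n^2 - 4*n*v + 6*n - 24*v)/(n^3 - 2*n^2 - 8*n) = (-n^2 + 4*n*v - 6*n + 24*v)/(n*(-n^2 + 2*n + 8))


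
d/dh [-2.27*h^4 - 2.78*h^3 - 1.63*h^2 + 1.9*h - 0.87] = -9.08*h^3 - 8.34*h^2 - 3.26*h + 1.9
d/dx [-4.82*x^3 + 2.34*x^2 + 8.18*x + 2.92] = -14.46*x^2 + 4.68*x + 8.18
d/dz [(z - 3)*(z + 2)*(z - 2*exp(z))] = -2*z^2*exp(z) + 3*z^2 - 2*z*exp(z) - 2*z + 14*exp(z) - 6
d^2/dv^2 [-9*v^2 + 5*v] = -18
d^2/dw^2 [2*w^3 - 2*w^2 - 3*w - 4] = 12*w - 4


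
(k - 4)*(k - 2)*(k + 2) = k^3 - 4*k^2 - 4*k + 16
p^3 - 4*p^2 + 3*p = p*(p - 3)*(p - 1)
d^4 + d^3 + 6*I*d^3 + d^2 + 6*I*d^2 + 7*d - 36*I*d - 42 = (d - 2)*(d + 3)*(d - I)*(d + 7*I)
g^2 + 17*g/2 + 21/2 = (g + 3/2)*(g + 7)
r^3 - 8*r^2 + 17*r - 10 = (r - 5)*(r - 2)*(r - 1)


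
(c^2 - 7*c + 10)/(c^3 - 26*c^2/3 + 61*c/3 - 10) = 3*(c - 2)/(3*c^2 - 11*c + 6)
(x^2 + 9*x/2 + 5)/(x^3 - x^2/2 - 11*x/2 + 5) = (x + 2)/(x^2 - 3*x + 2)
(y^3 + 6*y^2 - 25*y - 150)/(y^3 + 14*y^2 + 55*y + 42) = (y^2 - 25)/(y^2 + 8*y + 7)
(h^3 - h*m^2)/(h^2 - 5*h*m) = (h^2 - m^2)/(h - 5*m)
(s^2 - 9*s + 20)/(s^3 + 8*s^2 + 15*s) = (s^2 - 9*s + 20)/(s*(s^2 + 8*s + 15))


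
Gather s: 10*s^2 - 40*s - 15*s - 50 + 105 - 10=10*s^2 - 55*s + 45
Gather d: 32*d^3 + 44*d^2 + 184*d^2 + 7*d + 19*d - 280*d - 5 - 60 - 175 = 32*d^3 + 228*d^2 - 254*d - 240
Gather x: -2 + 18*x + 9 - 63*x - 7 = -45*x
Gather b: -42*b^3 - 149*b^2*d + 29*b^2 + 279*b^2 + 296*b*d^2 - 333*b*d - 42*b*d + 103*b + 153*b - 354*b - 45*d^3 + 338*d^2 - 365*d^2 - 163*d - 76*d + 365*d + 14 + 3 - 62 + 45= -42*b^3 + b^2*(308 - 149*d) + b*(296*d^2 - 375*d - 98) - 45*d^3 - 27*d^2 + 126*d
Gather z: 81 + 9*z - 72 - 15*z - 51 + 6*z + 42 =0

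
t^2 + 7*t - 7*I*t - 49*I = (t + 7)*(t - 7*I)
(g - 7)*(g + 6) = g^2 - g - 42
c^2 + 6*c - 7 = (c - 1)*(c + 7)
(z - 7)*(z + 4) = z^2 - 3*z - 28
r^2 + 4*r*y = r*(r + 4*y)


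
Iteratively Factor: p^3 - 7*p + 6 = (p - 1)*(p^2 + p - 6) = (p - 2)*(p - 1)*(p + 3)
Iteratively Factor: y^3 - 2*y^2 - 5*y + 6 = (y - 1)*(y^2 - y - 6) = (y - 1)*(y + 2)*(y - 3)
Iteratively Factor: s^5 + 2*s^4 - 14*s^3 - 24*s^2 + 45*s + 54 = (s - 3)*(s^4 + 5*s^3 + s^2 - 21*s - 18) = (s - 3)*(s + 3)*(s^3 + 2*s^2 - 5*s - 6) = (s - 3)*(s + 3)^2*(s^2 - s - 2) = (s - 3)*(s + 1)*(s + 3)^2*(s - 2)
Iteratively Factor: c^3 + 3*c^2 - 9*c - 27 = (c + 3)*(c^2 - 9) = (c - 3)*(c + 3)*(c + 3)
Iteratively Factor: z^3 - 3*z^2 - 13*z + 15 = (z - 1)*(z^2 - 2*z - 15) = (z - 5)*(z - 1)*(z + 3)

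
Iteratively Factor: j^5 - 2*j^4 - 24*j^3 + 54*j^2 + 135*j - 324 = (j - 3)*(j^4 + j^3 - 21*j^2 - 9*j + 108) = (j - 3)*(j + 3)*(j^3 - 2*j^2 - 15*j + 36) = (j - 3)^2*(j + 3)*(j^2 + j - 12) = (j - 3)^3*(j + 3)*(j + 4)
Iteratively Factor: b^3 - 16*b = (b)*(b^2 - 16) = b*(b + 4)*(b - 4)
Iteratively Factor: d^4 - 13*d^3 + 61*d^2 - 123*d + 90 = (d - 5)*(d^3 - 8*d^2 + 21*d - 18) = (d - 5)*(d - 2)*(d^2 - 6*d + 9) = (d - 5)*(d - 3)*(d - 2)*(d - 3)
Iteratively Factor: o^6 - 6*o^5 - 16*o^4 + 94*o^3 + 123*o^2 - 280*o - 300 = (o - 2)*(o^5 - 4*o^4 - 24*o^3 + 46*o^2 + 215*o + 150) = (o - 2)*(o + 3)*(o^4 - 7*o^3 - 3*o^2 + 55*o + 50) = (o - 2)*(o + 1)*(o + 3)*(o^3 - 8*o^2 + 5*o + 50) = (o - 5)*(o - 2)*(o + 1)*(o + 3)*(o^2 - 3*o - 10) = (o - 5)^2*(o - 2)*(o + 1)*(o + 3)*(o + 2)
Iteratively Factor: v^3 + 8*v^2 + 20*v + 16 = (v + 2)*(v^2 + 6*v + 8) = (v + 2)^2*(v + 4)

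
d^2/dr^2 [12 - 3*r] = 0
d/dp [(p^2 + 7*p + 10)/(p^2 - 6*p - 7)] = (-13*p^2 - 34*p + 11)/(p^4 - 12*p^3 + 22*p^2 + 84*p + 49)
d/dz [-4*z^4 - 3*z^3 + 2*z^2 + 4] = z*(-16*z^2 - 9*z + 4)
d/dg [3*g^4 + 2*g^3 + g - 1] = 12*g^3 + 6*g^2 + 1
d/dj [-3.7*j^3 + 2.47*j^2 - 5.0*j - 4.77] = -11.1*j^2 + 4.94*j - 5.0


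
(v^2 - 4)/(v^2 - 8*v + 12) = (v + 2)/(v - 6)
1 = 1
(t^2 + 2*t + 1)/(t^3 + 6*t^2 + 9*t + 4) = 1/(t + 4)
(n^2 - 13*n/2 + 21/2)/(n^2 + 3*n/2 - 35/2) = (n - 3)/(n + 5)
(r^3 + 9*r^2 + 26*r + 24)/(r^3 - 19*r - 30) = (r + 4)/(r - 5)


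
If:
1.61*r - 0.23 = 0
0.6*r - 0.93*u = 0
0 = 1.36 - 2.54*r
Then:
No Solution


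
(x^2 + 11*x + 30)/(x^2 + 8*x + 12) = (x + 5)/(x + 2)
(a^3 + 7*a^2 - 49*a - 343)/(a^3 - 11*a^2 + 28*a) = (a^2 + 14*a + 49)/(a*(a - 4))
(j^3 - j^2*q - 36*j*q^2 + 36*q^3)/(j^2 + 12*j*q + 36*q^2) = (j^2 - 7*j*q + 6*q^2)/(j + 6*q)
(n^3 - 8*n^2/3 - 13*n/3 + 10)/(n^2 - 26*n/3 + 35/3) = (n^2 - n - 6)/(n - 7)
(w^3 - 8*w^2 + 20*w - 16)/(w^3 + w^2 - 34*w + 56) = (w - 2)/(w + 7)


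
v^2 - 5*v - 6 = (v - 6)*(v + 1)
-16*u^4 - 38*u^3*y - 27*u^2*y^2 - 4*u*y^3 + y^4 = (-8*u + y)*(u + y)^2*(2*u + y)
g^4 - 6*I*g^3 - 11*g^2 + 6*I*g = g*(g - 3*I)*(g - 2*I)*(g - I)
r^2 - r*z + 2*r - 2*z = (r + 2)*(r - z)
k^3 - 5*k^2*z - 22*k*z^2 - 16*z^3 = (k - 8*z)*(k + z)*(k + 2*z)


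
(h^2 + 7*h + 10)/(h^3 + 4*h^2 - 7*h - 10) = (h + 2)/(h^2 - h - 2)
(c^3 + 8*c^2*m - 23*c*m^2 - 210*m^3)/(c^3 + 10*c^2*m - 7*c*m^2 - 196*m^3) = (c^2 + c*m - 30*m^2)/(c^2 + 3*c*m - 28*m^2)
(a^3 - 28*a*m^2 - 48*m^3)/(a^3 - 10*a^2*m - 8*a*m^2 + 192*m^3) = (a + 2*m)/(a - 8*m)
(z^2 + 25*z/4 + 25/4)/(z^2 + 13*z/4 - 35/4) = (4*z + 5)/(4*z - 7)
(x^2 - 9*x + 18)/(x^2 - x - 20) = (-x^2 + 9*x - 18)/(-x^2 + x + 20)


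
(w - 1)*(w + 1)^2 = w^3 + w^2 - w - 1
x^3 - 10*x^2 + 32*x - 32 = (x - 4)^2*(x - 2)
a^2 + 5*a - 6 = (a - 1)*(a + 6)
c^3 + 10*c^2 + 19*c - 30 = (c - 1)*(c + 5)*(c + 6)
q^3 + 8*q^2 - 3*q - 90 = (q - 3)*(q + 5)*(q + 6)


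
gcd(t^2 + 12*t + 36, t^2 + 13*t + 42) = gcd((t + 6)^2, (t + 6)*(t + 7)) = t + 6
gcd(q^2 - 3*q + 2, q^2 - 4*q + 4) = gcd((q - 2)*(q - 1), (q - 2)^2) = q - 2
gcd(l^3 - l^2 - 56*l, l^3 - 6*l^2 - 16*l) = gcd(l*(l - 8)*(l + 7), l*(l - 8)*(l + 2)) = l^2 - 8*l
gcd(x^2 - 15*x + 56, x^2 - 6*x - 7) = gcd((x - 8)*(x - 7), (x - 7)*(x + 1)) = x - 7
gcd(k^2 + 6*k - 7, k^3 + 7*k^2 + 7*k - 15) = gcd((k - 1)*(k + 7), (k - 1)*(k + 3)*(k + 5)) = k - 1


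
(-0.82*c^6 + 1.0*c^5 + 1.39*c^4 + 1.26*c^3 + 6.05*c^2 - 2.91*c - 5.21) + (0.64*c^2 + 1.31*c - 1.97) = -0.82*c^6 + 1.0*c^5 + 1.39*c^4 + 1.26*c^3 + 6.69*c^2 - 1.6*c - 7.18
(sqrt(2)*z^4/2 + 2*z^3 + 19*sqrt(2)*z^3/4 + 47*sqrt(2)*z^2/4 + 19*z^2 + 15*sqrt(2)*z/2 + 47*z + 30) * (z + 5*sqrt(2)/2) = sqrt(2)*z^5/2 + 9*z^4/2 + 19*sqrt(2)*z^4/4 + 67*sqrt(2)*z^3/4 + 171*z^3/4 + 55*sqrt(2)*z^2 + 423*z^2/4 + 135*z/2 + 235*sqrt(2)*z/2 + 75*sqrt(2)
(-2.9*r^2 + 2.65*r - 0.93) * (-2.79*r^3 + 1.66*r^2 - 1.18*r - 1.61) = 8.091*r^5 - 12.2075*r^4 + 10.4157*r^3 - 0.00179999999999936*r^2 - 3.1691*r + 1.4973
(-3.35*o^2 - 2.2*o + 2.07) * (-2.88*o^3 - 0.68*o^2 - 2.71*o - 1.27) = 9.648*o^5 + 8.614*o^4 + 4.6129*o^3 + 8.8089*o^2 - 2.8157*o - 2.6289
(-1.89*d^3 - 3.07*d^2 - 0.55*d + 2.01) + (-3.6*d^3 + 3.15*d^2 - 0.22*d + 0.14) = -5.49*d^3 + 0.0800000000000001*d^2 - 0.77*d + 2.15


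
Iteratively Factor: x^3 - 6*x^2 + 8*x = (x - 4)*(x^2 - 2*x) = (x - 4)*(x - 2)*(x)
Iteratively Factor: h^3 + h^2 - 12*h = (h + 4)*(h^2 - 3*h) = h*(h + 4)*(h - 3)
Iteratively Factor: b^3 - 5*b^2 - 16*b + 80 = (b - 4)*(b^2 - b - 20) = (b - 4)*(b + 4)*(b - 5)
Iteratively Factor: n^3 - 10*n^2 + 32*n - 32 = (n - 2)*(n^2 - 8*n + 16) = (n - 4)*(n - 2)*(n - 4)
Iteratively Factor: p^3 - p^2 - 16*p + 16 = (p - 4)*(p^2 + 3*p - 4) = (p - 4)*(p + 4)*(p - 1)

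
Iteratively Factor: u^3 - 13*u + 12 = (u - 1)*(u^2 + u - 12) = (u - 1)*(u + 4)*(u - 3)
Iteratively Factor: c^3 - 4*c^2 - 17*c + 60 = (c - 3)*(c^2 - c - 20) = (c - 3)*(c + 4)*(c - 5)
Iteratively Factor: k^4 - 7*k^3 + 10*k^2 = (k - 2)*(k^3 - 5*k^2) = k*(k - 2)*(k^2 - 5*k) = k^2*(k - 2)*(k - 5)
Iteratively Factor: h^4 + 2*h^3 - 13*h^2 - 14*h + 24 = (h + 4)*(h^3 - 2*h^2 - 5*h + 6) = (h + 2)*(h + 4)*(h^2 - 4*h + 3) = (h - 3)*(h + 2)*(h + 4)*(h - 1)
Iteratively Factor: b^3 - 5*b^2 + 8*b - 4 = (b - 1)*(b^2 - 4*b + 4) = (b - 2)*(b - 1)*(b - 2)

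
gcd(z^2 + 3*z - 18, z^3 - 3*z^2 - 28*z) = 1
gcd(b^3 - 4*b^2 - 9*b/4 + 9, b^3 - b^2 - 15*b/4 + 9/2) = b - 3/2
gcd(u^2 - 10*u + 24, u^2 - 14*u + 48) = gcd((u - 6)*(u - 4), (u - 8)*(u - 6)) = u - 6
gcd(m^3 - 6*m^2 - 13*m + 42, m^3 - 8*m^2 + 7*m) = m - 7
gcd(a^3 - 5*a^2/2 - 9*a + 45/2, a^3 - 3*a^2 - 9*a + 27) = a^2 - 9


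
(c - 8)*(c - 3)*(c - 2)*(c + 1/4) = c^4 - 51*c^3/4 + 171*c^2/4 - 73*c/2 - 12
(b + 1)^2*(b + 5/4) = b^3 + 13*b^2/4 + 7*b/2 + 5/4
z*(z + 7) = z^2 + 7*z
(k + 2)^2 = k^2 + 4*k + 4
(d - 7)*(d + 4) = d^2 - 3*d - 28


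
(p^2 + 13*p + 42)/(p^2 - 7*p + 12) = (p^2 + 13*p + 42)/(p^2 - 7*p + 12)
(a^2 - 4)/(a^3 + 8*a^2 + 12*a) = (a - 2)/(a*(a + 6))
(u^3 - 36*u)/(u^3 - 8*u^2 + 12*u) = (u + 6)/(u - 2)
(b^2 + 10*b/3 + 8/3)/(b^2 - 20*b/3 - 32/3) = (b + 2)/(b - 8)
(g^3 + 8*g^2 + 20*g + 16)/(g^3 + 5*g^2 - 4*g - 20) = (g^2 + 6*g + 8)/(g^2 + 3*g - 10)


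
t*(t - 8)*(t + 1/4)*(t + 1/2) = t^4 - 29*t^3/4 - 47*t^2/8 - t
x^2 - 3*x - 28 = (x - 7)*(x + 4)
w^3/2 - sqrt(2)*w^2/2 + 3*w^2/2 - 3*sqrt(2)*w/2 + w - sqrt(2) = (w/2 + 1/2)*(w + 2)*(w - sqrt(2))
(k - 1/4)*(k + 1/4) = k^2 - 1/16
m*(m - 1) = m^2 - m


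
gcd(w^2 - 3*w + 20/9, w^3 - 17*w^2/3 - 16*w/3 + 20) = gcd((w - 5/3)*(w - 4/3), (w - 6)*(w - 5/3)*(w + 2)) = w - 5/3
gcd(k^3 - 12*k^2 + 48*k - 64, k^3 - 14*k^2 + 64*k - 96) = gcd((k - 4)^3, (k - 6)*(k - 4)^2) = k^2 - 8*k + 16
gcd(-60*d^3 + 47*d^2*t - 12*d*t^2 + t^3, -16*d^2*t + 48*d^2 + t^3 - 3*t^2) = -4*d + t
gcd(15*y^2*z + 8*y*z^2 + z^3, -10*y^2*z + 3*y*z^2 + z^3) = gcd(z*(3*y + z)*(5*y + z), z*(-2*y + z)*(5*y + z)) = 5*y*z + z^2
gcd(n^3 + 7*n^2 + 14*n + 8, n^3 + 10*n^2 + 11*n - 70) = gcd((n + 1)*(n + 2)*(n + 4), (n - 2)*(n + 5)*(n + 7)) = 1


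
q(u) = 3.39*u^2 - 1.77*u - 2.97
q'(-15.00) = -103.47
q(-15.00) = 786.33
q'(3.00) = 18.57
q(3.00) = 22.23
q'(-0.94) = -8.14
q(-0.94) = 1.69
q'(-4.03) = -29.09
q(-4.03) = 59.22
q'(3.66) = 23.04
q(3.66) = 35.96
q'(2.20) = 13.15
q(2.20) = 9.54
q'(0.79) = 3.59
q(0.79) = -2.25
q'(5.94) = 38.50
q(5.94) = 106.13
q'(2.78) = 17.08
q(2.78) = 18.31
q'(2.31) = 13.89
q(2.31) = 11.03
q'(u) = 6.78*u - 1.77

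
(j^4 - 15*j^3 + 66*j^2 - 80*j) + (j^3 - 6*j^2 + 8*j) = j^4 - 14*j^3 + 60*j^2 - 72*j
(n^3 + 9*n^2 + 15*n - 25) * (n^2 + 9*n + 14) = n^5 + 18*n^4 + 110*n^3 + 236*n^2 - 15*n - 350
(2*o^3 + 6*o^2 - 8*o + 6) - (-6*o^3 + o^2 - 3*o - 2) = 8*o^3 + 5*o^2 - 5*o + 8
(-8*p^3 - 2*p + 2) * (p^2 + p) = -8*p^5 - 8*p^4 - 2*p^3 + 2*p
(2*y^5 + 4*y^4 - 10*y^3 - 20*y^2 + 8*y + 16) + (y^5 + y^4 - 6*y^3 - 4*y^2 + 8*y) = 3*y^5 + 5*y^4 - 16*y^3 - 24*y^2 + 16*y + 16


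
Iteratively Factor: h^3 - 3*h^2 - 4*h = (h - 4)*(h^2 + h) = h*(h - 4)*(h + 1)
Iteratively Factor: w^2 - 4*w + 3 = (w - 1)*(w - 3)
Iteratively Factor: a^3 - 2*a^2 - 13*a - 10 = (a - 5)*(a^2 + 3*a + 2) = (a - 5)*(a + 2)*(a + 1)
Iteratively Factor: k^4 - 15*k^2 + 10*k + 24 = (k - 3)*(k^3 + 3*k^2 - 6*k - 8) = (k - 3)*(k + 4)*(k^2 - k - 2) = (k - 3)*(k - 2)*(k + 4)*(k + 1)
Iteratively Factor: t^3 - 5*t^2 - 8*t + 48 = (t + 3)*(t^2 - 8*t + 16) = (t - 4)*(t + 3)*(t - 4)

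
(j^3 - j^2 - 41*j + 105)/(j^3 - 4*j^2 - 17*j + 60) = (j + 7)/(j + 4)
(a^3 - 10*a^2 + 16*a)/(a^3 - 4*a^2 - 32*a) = (a - 2)/(a + 4)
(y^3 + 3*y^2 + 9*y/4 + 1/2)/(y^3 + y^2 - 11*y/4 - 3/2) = (2*y + 1)/(2*y - 3)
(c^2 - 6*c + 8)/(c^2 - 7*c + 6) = (c^2 - 6*c + 8)/(c^2 - 7*c + 6)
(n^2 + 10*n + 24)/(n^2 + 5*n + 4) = (n + 6)/(n + 1)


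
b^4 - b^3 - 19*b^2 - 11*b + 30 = (b - 5)*(b - 1)*(b + 2)*(b + 3)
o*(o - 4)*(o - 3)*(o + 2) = o^4 - 5*o^3 - 2*o^2 + 24*o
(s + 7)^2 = s^2 + 14*s + 49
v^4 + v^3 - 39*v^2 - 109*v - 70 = (v - 7)*(v + 1)*(v + 2)*(v + 5)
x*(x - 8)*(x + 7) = x^3 - x^2 - 56*x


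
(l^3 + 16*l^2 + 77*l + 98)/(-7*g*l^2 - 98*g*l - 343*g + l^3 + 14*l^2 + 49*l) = (-l - 2)/(7*g - l)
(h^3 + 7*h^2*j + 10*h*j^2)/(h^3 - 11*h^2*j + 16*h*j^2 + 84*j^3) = h*(h + 5*j)/(h^2 - 13*h*j + 42*j^2)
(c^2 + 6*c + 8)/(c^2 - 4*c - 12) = (c + 4)/(c - 6)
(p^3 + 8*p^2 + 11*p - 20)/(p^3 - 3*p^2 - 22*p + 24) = (p + 5)/(p - 6)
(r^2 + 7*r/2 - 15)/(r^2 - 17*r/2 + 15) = (r + 6)/(r - 6)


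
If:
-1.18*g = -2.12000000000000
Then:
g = 1.80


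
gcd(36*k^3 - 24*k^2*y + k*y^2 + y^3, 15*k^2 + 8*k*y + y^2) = 1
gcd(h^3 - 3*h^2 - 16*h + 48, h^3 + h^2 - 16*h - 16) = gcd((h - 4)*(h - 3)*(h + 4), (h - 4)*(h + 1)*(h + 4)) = h^2 - 16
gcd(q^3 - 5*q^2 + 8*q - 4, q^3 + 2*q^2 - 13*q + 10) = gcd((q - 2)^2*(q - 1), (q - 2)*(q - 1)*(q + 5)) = q^2 - 3*q + 2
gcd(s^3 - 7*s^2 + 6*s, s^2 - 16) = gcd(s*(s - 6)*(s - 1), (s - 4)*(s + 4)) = 1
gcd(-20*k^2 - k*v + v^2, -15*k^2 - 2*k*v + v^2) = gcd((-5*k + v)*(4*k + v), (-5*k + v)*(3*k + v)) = -5*k + v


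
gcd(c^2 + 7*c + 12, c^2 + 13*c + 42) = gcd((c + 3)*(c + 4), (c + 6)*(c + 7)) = 1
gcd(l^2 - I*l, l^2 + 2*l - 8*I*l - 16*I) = 1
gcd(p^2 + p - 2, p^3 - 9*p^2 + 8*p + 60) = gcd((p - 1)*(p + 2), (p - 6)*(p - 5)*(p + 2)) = p + 2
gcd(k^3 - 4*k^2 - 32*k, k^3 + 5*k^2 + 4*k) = k^2 + 4*k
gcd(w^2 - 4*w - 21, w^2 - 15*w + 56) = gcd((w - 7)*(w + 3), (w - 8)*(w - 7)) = w - 7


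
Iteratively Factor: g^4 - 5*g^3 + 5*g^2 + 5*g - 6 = (g - 2)*(g^3 - 3*g^2 - g + 3) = (g - 3)*(g - 2)*(g^2 - 1) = (g - 3)*(g - 2)*(g + 1)*(g - 1)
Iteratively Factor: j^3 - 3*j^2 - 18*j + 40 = (j + 4)*(j^2 - 7*j + 10) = (j - 5)*(j + 4)*(j - 2)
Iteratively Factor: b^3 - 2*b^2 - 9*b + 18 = (b - 3)*(b^2 + b - 6) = (b - 3)*(b - 2)*(b + 3)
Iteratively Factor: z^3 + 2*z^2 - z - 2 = (z + 2)*(z^2 - 1) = (z - 1)*(z + 2)*(z + 1)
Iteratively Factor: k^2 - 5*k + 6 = (k - 2)*(k - 3)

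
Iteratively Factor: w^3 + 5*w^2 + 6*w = (w + 2)*(w^2 + 3*w) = (w + 2)*(w + 3)*(w)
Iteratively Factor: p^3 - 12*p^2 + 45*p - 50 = (p - 2)*(p^2 - 10*p + 25) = (p - 5)*(p - 2)*(p - 5)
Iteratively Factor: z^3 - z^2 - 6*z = (z)*(z^2 - z - 6) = z*(z + 2)*(z - 3)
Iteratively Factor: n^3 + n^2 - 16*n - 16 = (n + 4)*(n^2 - 3*n - 4) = (n + 1)*(n + 4)*(n - 4)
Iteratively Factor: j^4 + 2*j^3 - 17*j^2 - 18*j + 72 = (j + 4)*(j^3 - 2*j^2 - 9*j + 18) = (j + 3)*(j + 4)*(j^2 - 5*j + 6) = (j - 3)*(j + 3)*(j + 4)*(j - 2)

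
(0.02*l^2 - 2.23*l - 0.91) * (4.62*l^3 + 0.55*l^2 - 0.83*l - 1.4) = 0.0924*l^5 - 10.2916*l^4 - 5.4473*l^3 + 1.3224*l^2 + 3.8773*l + 1.274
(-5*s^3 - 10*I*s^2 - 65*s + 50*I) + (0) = -5*s^3 - 10*I*s^2 - 65*s + 50*I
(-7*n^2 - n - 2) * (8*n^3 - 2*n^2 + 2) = -56*n^5 + 6*n^4 - 14*n^3 - 10*n^2 - 2*n - 4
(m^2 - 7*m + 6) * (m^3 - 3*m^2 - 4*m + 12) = m^5 - 10*m^4 + 23*m^3 + 22*m^2 - 108*m + 72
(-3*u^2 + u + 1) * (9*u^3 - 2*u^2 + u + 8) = -27*u^5 + 15*u^4 + 4*u^3 - 25*u^2 + 9*u + 8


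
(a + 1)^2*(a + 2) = a^3 + 4*a^2 + 5*a + 2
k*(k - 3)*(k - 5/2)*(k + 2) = k^4 - 7*k^3/2 - 7*k^2/2 + 15*k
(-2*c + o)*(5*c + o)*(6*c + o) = -60*c^3 + 8*c^2*o + 9*c*o^2 + o^3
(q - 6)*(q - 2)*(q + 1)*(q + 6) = q^4 - q^3 - 38*q^2 + 36*q + 72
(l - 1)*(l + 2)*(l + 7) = l^3 + 8*l^2 + 5*l - 14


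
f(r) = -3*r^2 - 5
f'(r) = -6*r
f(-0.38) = -5.43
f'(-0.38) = 2.28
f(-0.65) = -6.27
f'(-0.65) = 3.90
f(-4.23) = -58.68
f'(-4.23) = 25.38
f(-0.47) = -5.66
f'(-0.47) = 2.82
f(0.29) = -5.25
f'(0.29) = -1.74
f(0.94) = -7.65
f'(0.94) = -5.64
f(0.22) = -5.15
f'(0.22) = -1.32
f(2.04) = -17.48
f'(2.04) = -12.24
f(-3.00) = -32.00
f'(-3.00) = 18.00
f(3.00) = -32.00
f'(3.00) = -18.00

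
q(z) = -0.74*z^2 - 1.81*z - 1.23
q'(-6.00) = 7.07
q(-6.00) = -17.01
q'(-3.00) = 2.63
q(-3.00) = -2.46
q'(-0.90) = -0.48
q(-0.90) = -0.20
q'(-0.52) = -1.04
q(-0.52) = -0.49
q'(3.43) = -6.89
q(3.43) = -16.14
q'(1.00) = -3.29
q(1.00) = -3.78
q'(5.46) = -9.89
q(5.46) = -33.17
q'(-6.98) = 8.52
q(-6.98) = -24.65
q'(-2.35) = 1.67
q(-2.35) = -1.06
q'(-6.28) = 7.48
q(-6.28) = -19.05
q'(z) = -1.48*z - 1.81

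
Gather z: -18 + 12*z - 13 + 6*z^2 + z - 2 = 6*z^2 + 13*z - 33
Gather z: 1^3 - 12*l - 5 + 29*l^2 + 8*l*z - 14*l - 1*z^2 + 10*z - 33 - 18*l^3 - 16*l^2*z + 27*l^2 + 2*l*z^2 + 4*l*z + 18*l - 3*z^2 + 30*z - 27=-18*l^3 + 56*l^2 - 8*l + z^2*(2*l - 4) + z*(-16*l^2 + 12*l + 40) - 64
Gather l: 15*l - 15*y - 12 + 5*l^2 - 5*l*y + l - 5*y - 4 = 5*l^2 + l*(16 - 5*y) - 20*y - 16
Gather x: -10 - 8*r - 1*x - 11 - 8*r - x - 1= -16*r - 2*x - 22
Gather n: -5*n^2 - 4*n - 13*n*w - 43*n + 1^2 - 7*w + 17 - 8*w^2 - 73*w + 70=-5*n^2 + n*(-13*w - 47) - 8*w^2 - 80*w + 88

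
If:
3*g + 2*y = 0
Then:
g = -2*y/3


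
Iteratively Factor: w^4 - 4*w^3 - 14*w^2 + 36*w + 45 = (w + 1)*(w^3 - 5*w^2 - 9*w + 45) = (w - 3)*(w + 1)*(w^2 - 2*w - 15) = (w - 3)*(w + 1)*(w + 3)*(w - 5)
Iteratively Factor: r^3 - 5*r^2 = (r - 5)*(r^2) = r*(r - 5)*(r)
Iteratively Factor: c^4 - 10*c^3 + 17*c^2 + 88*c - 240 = (c + 3)*(c^3 - 13*c^2 + 56*c - 80) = (c - 4)*(c + 3)*(c^2 - 9*c + 20) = (c - 4)^2*(c + 3)*(c - 5)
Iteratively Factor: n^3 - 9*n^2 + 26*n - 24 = (n - 3)*(n^2 - 6*n + 8) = (n - 4)*(n - 3)*(n - 2)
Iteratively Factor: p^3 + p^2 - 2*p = (p - 1)*(p^2 + 2*p) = (p - 1)*(p + 2)*(p)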